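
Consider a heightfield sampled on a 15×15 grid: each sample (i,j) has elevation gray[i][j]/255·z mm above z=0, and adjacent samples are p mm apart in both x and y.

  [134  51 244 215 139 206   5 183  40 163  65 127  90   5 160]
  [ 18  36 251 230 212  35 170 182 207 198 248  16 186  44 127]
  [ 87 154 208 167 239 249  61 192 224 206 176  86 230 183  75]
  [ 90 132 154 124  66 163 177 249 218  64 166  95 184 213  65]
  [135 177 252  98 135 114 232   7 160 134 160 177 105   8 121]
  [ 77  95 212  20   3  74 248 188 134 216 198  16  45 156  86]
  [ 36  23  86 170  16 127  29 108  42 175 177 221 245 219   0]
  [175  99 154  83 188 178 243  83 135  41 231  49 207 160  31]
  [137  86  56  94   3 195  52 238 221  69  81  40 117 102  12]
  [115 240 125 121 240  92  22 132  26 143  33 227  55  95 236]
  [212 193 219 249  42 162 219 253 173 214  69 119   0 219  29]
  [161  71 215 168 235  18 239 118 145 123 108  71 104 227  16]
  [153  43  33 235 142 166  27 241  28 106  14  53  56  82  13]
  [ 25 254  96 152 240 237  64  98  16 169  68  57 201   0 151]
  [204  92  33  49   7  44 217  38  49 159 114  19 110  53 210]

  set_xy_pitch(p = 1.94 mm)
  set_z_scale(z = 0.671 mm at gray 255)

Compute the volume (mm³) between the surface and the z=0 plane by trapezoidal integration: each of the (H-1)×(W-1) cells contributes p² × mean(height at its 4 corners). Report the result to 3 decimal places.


253.835

height_mm = gray/255 × 0.671; cell vol = 1.94² × mean(4 corners)
unit = 1.94² × 0.671 / (4×255) = 0.00247586 mm³ per gray-sum
row 0: Σ corner-gray over 14 cells = 7535  → 18.6556
row 1: Σ corner-gray over 14 cells = 9087  → 22.4981
row 2: Σ corner-gray over 14 cells = 9077  → 22.4734
row 3: Σ corner-gray over 14 cells = 7939  → 19.6558
row 4: Σ corner-gray over 14 cells = 7147  → 17.6950
row 5: Σ corner-gray over 14 cells = 6685  → 16.5511
row 6: Σ corner-gray over 14 cells = 7220  → 17.8757
row 7: Σ corner-gray over 14 cells = 6765  → 16.7492
row 8: Σ corner-gray over 14 cells = 6310  → 15.6227
row 9: Σ corner-gray over 14 cells = 7956  → 19.6979
row 10: Σ corner-gray over 14 cells = 8364  → 20.7081
row 11: Σ corner-gray over 14 cells = 6479  → 16.0411
row 12: Σ corner-gray over 14 cells = 6098  → 15.0978
row 13: Σ corner-gray over 14 cells = 5862  → 14.5135
Σ rows: total corner-gray = 102524  → 253.8349 mm³


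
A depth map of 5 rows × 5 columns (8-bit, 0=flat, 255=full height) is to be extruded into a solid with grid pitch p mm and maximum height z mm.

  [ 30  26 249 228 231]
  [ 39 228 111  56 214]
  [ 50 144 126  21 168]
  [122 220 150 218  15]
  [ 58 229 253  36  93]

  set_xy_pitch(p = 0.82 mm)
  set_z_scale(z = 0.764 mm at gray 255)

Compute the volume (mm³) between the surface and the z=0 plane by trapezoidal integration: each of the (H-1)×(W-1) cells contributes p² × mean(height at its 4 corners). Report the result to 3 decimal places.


4.415

height_mm = gray/255 × 0.764; cell vol = 0.82² × mean(4 corners)
unit = 0.82² × 0.764 / (4×255) = 0.000503641 mm³ per gray-sum
row 0: Σ corner-gray over 4 cells = 2310  → 1.1634
row 1: Σ corner-gray over 4 cells = 1843  → 0.9282
row 2: Σ corner-gray over 4 cells = 2113  → 1.0642
row 3: Σ corner-gray over 4 cells = 2500  → 1.2591
Σ rows: total corner-gray = 8766  → 4.4149 mm³


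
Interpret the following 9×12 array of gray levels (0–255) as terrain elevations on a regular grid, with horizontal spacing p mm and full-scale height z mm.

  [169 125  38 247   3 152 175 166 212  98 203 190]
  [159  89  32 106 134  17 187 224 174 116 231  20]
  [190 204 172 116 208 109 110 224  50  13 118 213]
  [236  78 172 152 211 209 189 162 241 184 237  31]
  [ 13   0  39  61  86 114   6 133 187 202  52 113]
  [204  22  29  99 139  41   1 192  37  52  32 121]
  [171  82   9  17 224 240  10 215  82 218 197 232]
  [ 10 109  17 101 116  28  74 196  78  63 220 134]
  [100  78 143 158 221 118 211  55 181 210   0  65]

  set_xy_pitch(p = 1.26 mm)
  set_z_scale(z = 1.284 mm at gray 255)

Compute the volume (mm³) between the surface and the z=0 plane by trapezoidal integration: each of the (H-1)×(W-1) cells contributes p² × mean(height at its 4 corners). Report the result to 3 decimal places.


height_mm = gray/255 × 1.284; cell vol = 1.26² × mean(4 corners)
unit = 1.26² × 1.284 / (4×255) = 0.00199851 mm³ per gray-sum
row 0: Σ corner-gray over 11 cells = 5996  → 11.9831
row 1: Σ corner-gray over 11 cells = 5850  → 11.6913
row 2: Σ corner-gray over 11 cells = 6988  → 13.9656
row 3: Σ corner-gray over 11 cells = 5823  → 11.6373
row 4: Σ corner-gray over 11 cells = 3499  → 6.9928
row 5: Σ corner-gray over 11 cells = 4604  → 9.2011
row 6: Σ corner-gray over 11 cells = 5139  → 10.2703
row 7: Σ corner-gray over 11 cells = 5063  → 10.1184
Σ rows: total corner-gray = 42962  → 85.8599 mm³

85.860


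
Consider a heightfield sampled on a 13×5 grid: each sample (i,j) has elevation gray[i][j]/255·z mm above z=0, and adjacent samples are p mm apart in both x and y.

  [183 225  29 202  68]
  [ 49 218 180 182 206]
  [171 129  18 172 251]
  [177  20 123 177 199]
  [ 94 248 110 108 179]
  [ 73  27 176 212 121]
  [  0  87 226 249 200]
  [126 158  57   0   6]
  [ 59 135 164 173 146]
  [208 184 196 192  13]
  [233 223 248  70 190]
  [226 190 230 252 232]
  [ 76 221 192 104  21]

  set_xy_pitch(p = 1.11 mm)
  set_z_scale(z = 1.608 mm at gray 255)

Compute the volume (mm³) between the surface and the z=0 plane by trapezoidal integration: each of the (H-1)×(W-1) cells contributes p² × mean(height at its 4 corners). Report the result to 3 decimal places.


height_mm = gray/255 × 1.608; cell vol = 1.11² × mean(4 corners)
unit = 1.11² × 1.608 / (4×255) = 0.00194237 mm³ per gray-sum
row 0: Σ corner-gray over 4 cells = 2578  → 5.0074
row 1: Σ corner-gray over 4 cells = 2475  → 4.8074
row 2: Σ corner-gray over 4 cells = 2076  → 4.0324
row 3: Σ corner-gray over 4 cells = 2221  → 4.3140
row 4: Σ corner-gray over 4 cells = 2229  → 4.3295
row 5: Σ corner-gray over 4 cells = 2348  → 4.5607
row 6: Σ corner-gray over 4 cells = 1886  → 3.6633
row 7: Σ corner-gray over 4 cells = 1711  → 3.3234
row 8: Σ corner-gray over 4 cells = 2514  → 4.8831
row 9: Σ corner-gray over 4 cells = 2870  → 5.5746
row 10: Σ corner-gray over 4 cells = 3307  → 6.4234
row 11: Σ corner-gray over 4 cells = 2933  → 5.6970
Σ rows: total corner-gray = 29148  → 56.6162 mm³

56.616


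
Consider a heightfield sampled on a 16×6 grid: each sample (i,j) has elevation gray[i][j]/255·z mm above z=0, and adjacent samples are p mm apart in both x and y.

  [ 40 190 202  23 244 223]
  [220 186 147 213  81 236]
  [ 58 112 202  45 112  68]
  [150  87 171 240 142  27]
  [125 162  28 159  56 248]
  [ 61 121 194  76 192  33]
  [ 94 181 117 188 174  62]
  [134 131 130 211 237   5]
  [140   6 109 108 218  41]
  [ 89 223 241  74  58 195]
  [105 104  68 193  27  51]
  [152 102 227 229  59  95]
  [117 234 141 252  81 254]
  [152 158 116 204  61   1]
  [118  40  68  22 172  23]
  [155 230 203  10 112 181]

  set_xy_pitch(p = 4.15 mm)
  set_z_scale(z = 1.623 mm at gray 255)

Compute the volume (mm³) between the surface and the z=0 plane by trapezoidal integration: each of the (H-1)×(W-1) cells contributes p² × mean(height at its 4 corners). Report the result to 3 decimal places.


height_mm = gray/255 × 1.623; cell vol = 4.15² × mean(4 corners)
unit = 4.15² × 1.623 / (4×255) = 0.027404 mm³ per gray-sum
row 0: Σ corner-gray over 5 cells = 3291  → 90.1867
row 1: Σ corner-gray over 5 cells = 2778  → 76.1284
row 2: Σ corner-gray over 5 cells = 2525  → 69.1952
row 3: Σ corner-gray over 5 cells = 2640  → 72.3467
row 4: Σ corner-gray over 5 cells = 2443  → 66.9481
row 5: Σ corner-gray over 5 cells = 2736  → 74.9774
row 6: Σ corner-gray over 5 cells = 3033  → 83.1164
row 7: Σ corner-gray over 5 cells = 2620  → 71.7986
row 8: Σ corner-gray over 5 cells = 2539  → 69.5788
row 9: Σ corner-gray over 5 cells = 2416  → 66.2082
row 10: Σ corner-gray over 5 cells = 2421  → 66.3452
row 11: Σ corner-gray over 5 cells = 3268  → 89.5564
row 12: Σ corner-gray over 5 cells = 3018  → 82.7054
row 13: Σ corner-gray over 5 cells = 1976  → 54.1504
row 14: Σ corner-gray over 5 cells = 2191  → 60.0422
Σ rows: total corner-gray = 39895  → 1093.2840 mm³

1093.284


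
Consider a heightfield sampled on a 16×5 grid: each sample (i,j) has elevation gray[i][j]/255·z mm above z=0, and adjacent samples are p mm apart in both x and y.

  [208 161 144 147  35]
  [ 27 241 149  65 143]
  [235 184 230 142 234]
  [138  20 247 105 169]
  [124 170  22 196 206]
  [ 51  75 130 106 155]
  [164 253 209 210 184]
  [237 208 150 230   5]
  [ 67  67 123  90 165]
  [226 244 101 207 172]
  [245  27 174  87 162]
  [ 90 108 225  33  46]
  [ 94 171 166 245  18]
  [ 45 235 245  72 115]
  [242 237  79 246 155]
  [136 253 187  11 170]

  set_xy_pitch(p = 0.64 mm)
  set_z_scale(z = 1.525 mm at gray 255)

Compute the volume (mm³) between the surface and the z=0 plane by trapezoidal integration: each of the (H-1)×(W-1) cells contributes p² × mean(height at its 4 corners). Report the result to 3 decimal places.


height_mm = gray/255 × 1.525; cell vol = 0.64² × mean(4 corners)
unit = 0.64² × 1.525 / (4×255) = 0.000612392 mm³ per gray-sum
row 0: Σ corner-gray over 4 cells = 2227  → 1.3638
row 1: Σ corner-gray over 4 cells = 2661  → 1.6296
row 2: Σ corner-gray over 4 cells = 2632  → 1.6118
row 3: Σ corner-gray over 4 cells = 2157  → 1.3209
row 4: Σ corner-gray over 4 cells = 1934  → 1.1844
row 5: Σ corner-gray over 4 cells = 2520  → 1.5432
row 6: Σ corner-gray over 4 cells = 3110  → 1.9045
row 7: Σ corner-gray over 4 cells = 2210  → 1.3534
row 8: Σ corner-gray over 4 cells = 2294  → 1.4048
row 9: Σ corner-gray over 4 cells = 2485  → 1.5218
row 10: Σ corner-gray over 4 cells = 1851  → 1.1335
row 11: Σ corner-gray over 4 cells = 2144  → 1.3130
row 12: Σ corner-gray over 4 cells = 2540  → 1.5555
row 13: Σ corner-gray over 4 cells = 2785  → 1.7055
row 14: Σ corner-gray over 4 cells = 2729  → 1.6712
Σ rows: total corner-gray = 36279  → 22.2170 mm³

22.217


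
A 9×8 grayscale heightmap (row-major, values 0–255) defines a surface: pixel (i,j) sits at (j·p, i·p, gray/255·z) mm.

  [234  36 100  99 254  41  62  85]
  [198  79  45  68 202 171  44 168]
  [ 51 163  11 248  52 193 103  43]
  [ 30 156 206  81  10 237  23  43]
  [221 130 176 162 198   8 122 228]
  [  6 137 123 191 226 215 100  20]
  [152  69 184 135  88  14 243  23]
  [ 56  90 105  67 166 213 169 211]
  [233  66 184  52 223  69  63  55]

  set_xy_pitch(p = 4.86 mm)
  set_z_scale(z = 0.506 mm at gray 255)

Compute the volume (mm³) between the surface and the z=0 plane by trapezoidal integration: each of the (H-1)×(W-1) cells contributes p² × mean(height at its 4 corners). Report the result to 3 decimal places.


324.531

height_mm = gray/255 × 0.506; cell vol = 4.86² × mean(4 corners)
unit = 4.86² × 0.506 / (4×255) = 0.0117172 mm³ per gray-sum
row 0: Σ corner-gray over 7 cells = 3087  → 36.1709
row 1: Σ corner-gray over 7 cells = 3218  → 37.7059
row 2: Σ corner-gray over 7 cells = 3133  → 36.7099
row 3: Σ corner-gray over 7 cells = 3540  → 41.4788
row 4: Σ corner-gray over 7 cells = 4051  → 47.4663
row 5: Σ corner-gray over 7 cells = 3651  → 42.7794
row 6: Σ corner-gray over 7 cells = 3528  → 41.3382
row 7: Σ corner-gray over 7 cells = 3489  → 40.8812
Σ rows: total corner-gray = 27697  → 324.5306 mm³


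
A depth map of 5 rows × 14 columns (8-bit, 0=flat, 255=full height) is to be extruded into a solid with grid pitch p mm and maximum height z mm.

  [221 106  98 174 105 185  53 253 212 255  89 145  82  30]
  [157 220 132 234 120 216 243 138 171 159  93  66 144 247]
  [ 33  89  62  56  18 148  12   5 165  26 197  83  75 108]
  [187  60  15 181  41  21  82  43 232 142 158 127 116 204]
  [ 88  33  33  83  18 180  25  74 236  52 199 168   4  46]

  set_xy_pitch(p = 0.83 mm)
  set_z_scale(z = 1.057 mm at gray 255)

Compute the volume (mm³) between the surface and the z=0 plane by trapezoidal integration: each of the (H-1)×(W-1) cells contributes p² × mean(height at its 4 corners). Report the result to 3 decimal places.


height_mm = gray/255 × 1.057; cell vol = 0.83² × mean(4 corners)
unit = 0.83² × 1.057 / (4×255) = 0.00071389 mm³ per gray-sum
row 0: Σ corner-gray over 13 cells = 8041  → 5.7404
row 1: Σ corner-gray over 13 cells = 6289  → 4.4897
row 2: Σ corner-gray over 13 cells = 4840  → 3.4552
row 3: Σ corner-gray over 13 cells = 5171  → 3.6915
Σ rows: total corner-gray = 24341  → 17.3768 mm³

17.377


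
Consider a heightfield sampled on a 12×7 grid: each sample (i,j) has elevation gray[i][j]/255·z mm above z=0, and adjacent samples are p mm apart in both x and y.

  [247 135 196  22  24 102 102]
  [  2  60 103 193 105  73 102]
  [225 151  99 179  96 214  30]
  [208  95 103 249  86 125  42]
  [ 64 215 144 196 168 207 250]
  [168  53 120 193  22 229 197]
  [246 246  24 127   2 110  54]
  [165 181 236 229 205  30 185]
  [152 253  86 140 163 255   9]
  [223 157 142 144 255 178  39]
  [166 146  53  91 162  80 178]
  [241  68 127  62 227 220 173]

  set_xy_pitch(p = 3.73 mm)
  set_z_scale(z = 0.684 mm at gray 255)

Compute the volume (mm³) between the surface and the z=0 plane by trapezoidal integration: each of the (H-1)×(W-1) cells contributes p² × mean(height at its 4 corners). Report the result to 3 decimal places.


height_mm = gray/255 × 0.684; cell vol = 3.73² × mean(4 corners)
unit = 3.73² × 0.684 / (4×255) = 0.00932983 mm³ per gray-sum
row 0: Σ corner-gray over 6 cells = 2479  → 23.1286
row 1: Σ corner-gray over 6 cells = 2905  → 27.1031
row 2: Σ corner-gray over 6 cells = 3299  → 30.7791
row 3: Σ corner-gray over 6 cells = 3740  → 34.8936
row 4: Σ corner-gray over 6 cells = 3773  → 35.2014
row 5: Σ corner-gray over 6 cells = 2917  → 27.2151
row 6: Σ corner-gray over 6 cells = 3430  → 32.0013
row 7: Σ corner-gray over 6 cells = 4067  → 37.9444
row 8: Σ corner-gray over 6 cells = 3969  → 37.0301
row 9: Σ corner-gray over 6 cells = 3422  → 31.9267
row 10: Σ corner-gray over 6 cells = 3230  → 30.1353
Σ rows: total corner-gray = 37231  → 347.3588 mm³

347.359


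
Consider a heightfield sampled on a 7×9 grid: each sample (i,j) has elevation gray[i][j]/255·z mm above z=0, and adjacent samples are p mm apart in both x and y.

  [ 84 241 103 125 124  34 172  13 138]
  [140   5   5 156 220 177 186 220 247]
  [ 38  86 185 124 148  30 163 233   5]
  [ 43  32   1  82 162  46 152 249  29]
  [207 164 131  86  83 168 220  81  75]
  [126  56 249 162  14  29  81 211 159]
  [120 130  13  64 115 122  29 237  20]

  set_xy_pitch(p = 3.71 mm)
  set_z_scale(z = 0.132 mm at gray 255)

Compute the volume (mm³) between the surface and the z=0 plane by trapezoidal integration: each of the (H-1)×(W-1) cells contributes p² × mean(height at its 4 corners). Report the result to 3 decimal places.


height_mm = gray/255 × 0.132; cell vol = 3.71² × mean(4 corners)
unit = 3.71² × 0.132 / (4×255) = 0.00178124 mm³ per gray-sum
row 0: Σ corner-gray over 8 cells = 4171  → 7.4295
row 1: Σ corner-gray over 8 cells = 4306  → 7.6700
row 2: Σ corner-gray over 8 cells = 3501  → 6.2361
row 3: Σ corner-gray over 8 cells = 3668  → 6.5336
row 4: Σ corner-gray over 8 cells = 4037  → 7.1909
row 5: Σ corner-gray over 8 cells = 3449  → 6.1435
Σ rows: total corner-gray = 23132  → 41.2036 mm³

41.204


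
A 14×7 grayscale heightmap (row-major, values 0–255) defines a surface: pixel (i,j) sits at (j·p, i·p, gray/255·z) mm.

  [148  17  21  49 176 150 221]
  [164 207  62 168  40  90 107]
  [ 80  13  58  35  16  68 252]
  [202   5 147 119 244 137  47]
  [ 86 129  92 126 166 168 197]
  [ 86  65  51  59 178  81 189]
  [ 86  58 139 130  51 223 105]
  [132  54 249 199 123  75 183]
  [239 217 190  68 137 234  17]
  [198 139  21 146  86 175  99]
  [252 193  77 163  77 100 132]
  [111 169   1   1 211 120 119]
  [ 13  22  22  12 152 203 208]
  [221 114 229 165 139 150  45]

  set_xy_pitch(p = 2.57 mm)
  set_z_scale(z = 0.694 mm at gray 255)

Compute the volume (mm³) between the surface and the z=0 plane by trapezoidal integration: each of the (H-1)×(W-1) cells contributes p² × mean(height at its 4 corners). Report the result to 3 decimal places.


164.958

height_mm = gray/255 × 0.694; cell vol = 2.57² × mean(4 corners)
unit = 2.57² × 0.694 / (4×255) = 0.00449392 mm³ per gray-sum
row 0: Σ corner-gray over 6 cells = 2600  → 11.6842
row 1: Σ corner-gray over 6 cells = 2117  → 9.5136
row 2: Σ corner-gray over 6 cells = 2265  → 10.1787
row 3: Σ corner-gray over 6 cells = 3198  → 14.3716
row 4: Σ corner-gray over 6 cells = 2788  → 12.5291
row 5: Σ corner-gray over 6 cells = 2536  → 11.3966
row 6: Σ corner-gray over 6 cells = 3108  → 13.9671
row 7: Σ corner-gray over 6 cells = 3663  → 16.4612
row 8: Σ corner-gray over 6 cells = 3379  → 15.1850
row 9: Σ corner-gray over 6 cells = 3035  → 13.6391
row 10: Σ corner-gray over 6 cells = 2838  → 12.7538
row 11: Σ corner-gray over 6 cells = 2277  → 10.2327
row 12: Σ corner-gray over 6 cells = 2903  → 13.0459
Σ rows: total corner-gray = 36707  → 164.9584 mm³


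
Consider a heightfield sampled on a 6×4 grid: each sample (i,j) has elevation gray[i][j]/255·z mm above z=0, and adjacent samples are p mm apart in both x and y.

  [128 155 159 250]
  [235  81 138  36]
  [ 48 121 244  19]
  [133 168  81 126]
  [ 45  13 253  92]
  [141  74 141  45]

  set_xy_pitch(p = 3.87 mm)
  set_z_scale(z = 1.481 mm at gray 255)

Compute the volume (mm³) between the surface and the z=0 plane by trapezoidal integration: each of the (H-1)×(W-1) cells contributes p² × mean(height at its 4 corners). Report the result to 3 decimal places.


162.790

height_mm = gray/255 × 1.481; cell vol = 3.87² × mean(4 corners)
unit = 3.87² × 1.481 / (4×255) = 0.0217459 mm³ per gray-sum
row 0: Σ corner-gray over 3 cells = 1715  → 37.2942
row 1: Σ corner-gray over 3 cells = 1506  → 32.7493
row 2: Σ corner-gray over 3 cells = 1554  → 33.7931
row 3: Σ corner-gray over 3 cells = 1426  → 31.0096
row 4: Σ corner-gray over 3 cells = 1285  → 27.9434
Σ rows: total corner-gray = 7486  → 162.7896 mm³


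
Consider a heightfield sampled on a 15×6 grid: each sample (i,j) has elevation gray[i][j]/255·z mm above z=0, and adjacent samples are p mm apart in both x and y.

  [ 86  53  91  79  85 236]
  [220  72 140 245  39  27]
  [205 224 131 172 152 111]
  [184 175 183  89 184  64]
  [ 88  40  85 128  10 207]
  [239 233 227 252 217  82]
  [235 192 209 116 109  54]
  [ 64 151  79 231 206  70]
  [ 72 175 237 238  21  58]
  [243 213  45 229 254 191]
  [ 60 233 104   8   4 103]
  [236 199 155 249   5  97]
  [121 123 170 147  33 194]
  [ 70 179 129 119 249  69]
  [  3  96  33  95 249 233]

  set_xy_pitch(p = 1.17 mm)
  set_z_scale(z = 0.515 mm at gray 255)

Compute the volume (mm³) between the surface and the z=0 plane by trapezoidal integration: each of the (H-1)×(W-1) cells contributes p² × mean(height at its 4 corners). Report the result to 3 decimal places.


height_mm = gray/255 × 0.515; cell vol = 1.17² × mean(4 corners)
unit = 1.17² × 0.515 / (4×255) = 0.00069116 mm³ per gray-sum
row 0: Σ corner-gray over 5 cells = 2177  → 1.5047
row 1: Σ corner-gray over 5 cells = 2913  → 2.0133
row 2: Σ corner-gray over 5 cells = 3184  → 2.2007
row 3: Σ corner-gray over 5 cells = 2331  → 1.6111
row 4: Σ corner-gray over 5 cells = 3000  → 2.0735
row 5: Σ corner-gray over 5 cells = 3720  → 2.5711
row 6: Σ corner-gray over 5 cells = 3009  → 2.0797
row 7: Σ corner-gray over 5 cells = 2940  → 2.0320
row 8: Σ corner-gray over 5 cells = 3388  → 2.3417
row 9: Σ corner-gray over 5 cells = 2777  → 1.9194
row 10: Σ corner-gray over 5 cells = 2410  → 1.6657
row 11: Σ corner-gray over 5 cells = 2810  → 1.9422
row 12: Σ corner-gray over 5 cells = 2752  → 1.9021
row 13: Σ corner-gray over 5 cells = 2673  → 1.8475
Σ rows: total corner-gray = 40084  → 27.7045 mm³

27.704


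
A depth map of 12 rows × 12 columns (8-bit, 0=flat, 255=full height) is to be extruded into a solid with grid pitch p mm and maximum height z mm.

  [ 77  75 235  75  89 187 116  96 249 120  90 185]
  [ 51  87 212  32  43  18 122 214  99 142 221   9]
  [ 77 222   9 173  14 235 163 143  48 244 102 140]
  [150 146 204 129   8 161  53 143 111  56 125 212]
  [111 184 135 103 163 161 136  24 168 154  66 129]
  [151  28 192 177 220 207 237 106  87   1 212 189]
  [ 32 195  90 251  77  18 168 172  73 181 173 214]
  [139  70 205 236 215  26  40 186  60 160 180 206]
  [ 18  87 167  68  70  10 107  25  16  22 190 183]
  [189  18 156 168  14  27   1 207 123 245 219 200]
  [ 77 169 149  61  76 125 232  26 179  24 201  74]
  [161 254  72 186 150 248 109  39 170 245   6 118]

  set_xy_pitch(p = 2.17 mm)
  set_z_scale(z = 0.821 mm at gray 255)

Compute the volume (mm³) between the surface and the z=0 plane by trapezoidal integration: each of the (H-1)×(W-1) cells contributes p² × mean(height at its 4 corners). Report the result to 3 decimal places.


230.660

height_mm = gray/255 × 0.821; cell vol = 2.17² × mean(4 corners)
unit = 2.17² × 0.821 / (4×255) = 0.0037902 mm³ per gray-sum
row 0: Σ corner-gray over 11 cells = 5366  → 20.3382
row 1: Σ corner-gray over 11 cells = 5363  → 20.3269
row 2: Σ corner-gray over 11 cells = 5557  → 21.0622
row 3: Σ corner-gray over 11 cells = 5462  → 20.7021
row 4: Σ corner-gray over 11 cells = 6102  → 23.1278
row 5: Σ corner-gray over 11 cells = 6316  → 23.9389
row 6: Σ corner-gray over 11 cells = 6143  → 23.2832
row 7: Σ corner-gray over 11 cells = 4826  → 18.2915
row 8: Σ corner-gray over 11 cells = 4470  → 16.9422
row 9: Σ corner-gray over 11 cells = 5380  → 20.3913
row 10: Σ corner-gray over 11 cells = 5872  → 22.2561
Σ rows: total corner-gray = 60857  → 230.6604 mm³


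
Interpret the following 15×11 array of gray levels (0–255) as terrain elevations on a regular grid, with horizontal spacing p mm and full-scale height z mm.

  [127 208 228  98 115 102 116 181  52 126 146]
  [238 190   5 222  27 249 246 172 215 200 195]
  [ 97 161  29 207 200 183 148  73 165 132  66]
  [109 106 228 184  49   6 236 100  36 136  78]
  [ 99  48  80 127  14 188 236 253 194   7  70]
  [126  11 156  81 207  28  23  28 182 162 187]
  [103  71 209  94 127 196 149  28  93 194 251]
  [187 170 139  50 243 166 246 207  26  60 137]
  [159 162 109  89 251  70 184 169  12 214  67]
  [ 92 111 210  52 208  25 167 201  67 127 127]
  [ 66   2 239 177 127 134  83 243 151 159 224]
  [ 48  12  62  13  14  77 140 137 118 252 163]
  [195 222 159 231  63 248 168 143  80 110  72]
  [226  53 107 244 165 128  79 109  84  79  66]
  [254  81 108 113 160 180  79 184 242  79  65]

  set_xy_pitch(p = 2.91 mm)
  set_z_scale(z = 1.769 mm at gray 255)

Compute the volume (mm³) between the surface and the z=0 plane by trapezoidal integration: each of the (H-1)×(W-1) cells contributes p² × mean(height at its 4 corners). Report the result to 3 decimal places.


height_mm = gray/255 × 1.769; cell vol = 2.91² × mean(4 corners)
unit = 2.91² × 1.769 / (4×255) = 0.0146863 mm³ per gray-sum
row 0: Σ corner-gray over 10 cells = 6210  → 91.2022
row 1: Σ corner-gray over 10 cells = 6244  → 91.7015
row 2: Σ corner-gray over 10 cells = 5108  → 75.0178
row 3: Σ corner-gray over 10 cells = 4812  → 70.6707
row 4: Σ corner-gray over 10 cells = 4532  → 66.5585
row 5: Σ corner-gray over 10 cells = 4745  → 69.6867
row 6: Σ corner-gray over 10 cells = 5614  → 82.4491
row 7: Σ corner-gray over 10 cells = 5684  → 83.4772
row 8: Σ corner-gray over 10 cells = 5301  → 77.8523
row 9: Σ corner-gray over 10 cells = 5475  → 80.4077
row 10: Σ corner-gray over 10 cells = 4781  → 70.2154
row 11: Σ corner-gray over 10 cells = 4976  → 73.0792
row 12: Σ corner-gray over 10 cells = 5503  → 80.8189
row 13: Σ corner-gray over 10 cells = 5159  → 75.7668
Σ rows: total corner-gray = 74144  → 1088.9041 mm³

1088.904


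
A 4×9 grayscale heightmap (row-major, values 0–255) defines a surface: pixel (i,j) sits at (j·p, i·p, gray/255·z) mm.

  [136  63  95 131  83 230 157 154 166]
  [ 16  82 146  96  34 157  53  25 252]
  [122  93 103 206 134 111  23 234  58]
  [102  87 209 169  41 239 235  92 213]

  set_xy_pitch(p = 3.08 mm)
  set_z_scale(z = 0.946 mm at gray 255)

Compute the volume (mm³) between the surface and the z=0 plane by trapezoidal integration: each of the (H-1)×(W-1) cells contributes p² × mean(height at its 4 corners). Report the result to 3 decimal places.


100.924

height_mm = gray/255 × 0.946; cell vol = 3.08² × mean(4 corners)
unit = 3.08² × 0.946 / (4×255) = 0.00879817 mm³ per gray-sum
row 0: Σ corner-gray over 8 cells = 3582  → 31.5150
row 1: Σ corner-gray over 8 cells = 3442  → 30.2833
row 2: Σ corner-gray over 8 cells = 4447  → 39.1255
Σ rows: total corner-gray = 11471  → 100.9238 mm³


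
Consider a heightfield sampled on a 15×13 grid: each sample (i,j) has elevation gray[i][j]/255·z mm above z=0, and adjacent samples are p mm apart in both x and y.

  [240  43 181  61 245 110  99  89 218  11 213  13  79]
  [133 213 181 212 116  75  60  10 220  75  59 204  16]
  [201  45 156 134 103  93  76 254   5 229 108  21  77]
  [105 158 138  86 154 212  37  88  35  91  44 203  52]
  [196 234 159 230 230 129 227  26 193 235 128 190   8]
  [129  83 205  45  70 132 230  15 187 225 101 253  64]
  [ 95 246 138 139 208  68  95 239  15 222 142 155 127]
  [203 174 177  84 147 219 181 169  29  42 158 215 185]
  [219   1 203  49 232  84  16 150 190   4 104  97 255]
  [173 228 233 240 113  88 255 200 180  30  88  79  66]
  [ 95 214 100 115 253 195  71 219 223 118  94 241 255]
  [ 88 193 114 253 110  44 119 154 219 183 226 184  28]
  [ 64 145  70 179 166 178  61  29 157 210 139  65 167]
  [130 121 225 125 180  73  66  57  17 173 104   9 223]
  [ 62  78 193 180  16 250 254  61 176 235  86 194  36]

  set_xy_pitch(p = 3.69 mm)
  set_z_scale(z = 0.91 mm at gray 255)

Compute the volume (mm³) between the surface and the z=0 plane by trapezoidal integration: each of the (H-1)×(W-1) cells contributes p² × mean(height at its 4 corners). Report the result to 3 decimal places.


1118.718

height_mm = gray/255 × 0.91; cell vol = 3.69² × mean(4 corners)
unit = 3.69² × 0.91 / (4×255) = 0.0121477 mm³ per gray-sum
row 0: Σ corner-gray over 12 cells = 5884  → 71.4770
row 1: Σ corner-gray over 12 cells = 5725  → 69.5456
row 2: Σ corner-gray over 12 cells = 5375  → 65.2939
row 3: Σ corner-gray over 12 cells = 6815  → 82.7866
row 4: Σ corner-gray over 12 cells = 7451  → 90.5125
row 5: Σ corner-gray over 12 cells = 6841  → 83.1024
row 6: Σ corner-gray over 12 cells = 7134  → 86.6617
row 7: Σ corner-gray over 12 cells = 6312  → 76.6763
row 8: Σ corner-gray over 12 cells = 6441  → 78.2433
row 9: Σ corner-gray over 12 cells = 7743  → 94.0596
row 10: Σ corner-gray over 12 cells = 7750  → 94.1447
row 11: Σ corner-gray over 12 cells = 6743  → 81.9119
row 12: Σ corner-gray over 12 cells = 5682  → 69.0232
row 13: Σ corner-gray over 12 cells = 6197  → 75.2793
Σ rows: total corner-gray = 92093  → 1118.7179 mm³


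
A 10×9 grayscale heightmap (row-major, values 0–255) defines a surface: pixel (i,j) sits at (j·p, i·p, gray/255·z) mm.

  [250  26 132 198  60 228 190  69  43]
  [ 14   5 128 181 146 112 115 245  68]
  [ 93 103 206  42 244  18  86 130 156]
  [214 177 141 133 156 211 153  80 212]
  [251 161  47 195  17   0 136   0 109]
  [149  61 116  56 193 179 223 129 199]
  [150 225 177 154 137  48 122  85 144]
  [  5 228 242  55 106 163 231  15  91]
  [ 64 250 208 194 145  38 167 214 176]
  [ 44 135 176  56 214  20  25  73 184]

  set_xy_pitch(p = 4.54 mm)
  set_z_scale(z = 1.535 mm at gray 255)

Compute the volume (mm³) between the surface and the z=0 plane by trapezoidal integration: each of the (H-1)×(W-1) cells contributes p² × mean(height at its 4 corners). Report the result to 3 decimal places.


1179.662

height_mm = gray/255 × 1.535; cell vol = 4.54² × mean(4 corners)
unit = 4.54² × 1.535 / (4×255) = 0.0310184 mm³ per gray-sum
row 0: Σ corner-gray over 8 cells = 4045  → 125.4696
row 1: Σ corner-gray over 8 cells = 3853  → 119.5140
row 2: Σ corner-gray over 8 cells = 4435  → 137.5668
row 3: Σ corner-gray over 8 cells = 4000  → 124.0737
row 4: Σ corner-gray over 8 cells = 3734  → 115.8228
row 5: Σ corner-gray over 8 cells = 4452  → 138.0941
row 6: Σ corner-gray over 8 cells = 4366  → 135.4265
row 7: Σ corner-gray over 8 cells = 4848  → 150.3774
row 8: Σ corner-gray over 8 cells = 4298  → 133.3172
Σ rows: total corner-gray = 38031  → 1179.6622 mm³


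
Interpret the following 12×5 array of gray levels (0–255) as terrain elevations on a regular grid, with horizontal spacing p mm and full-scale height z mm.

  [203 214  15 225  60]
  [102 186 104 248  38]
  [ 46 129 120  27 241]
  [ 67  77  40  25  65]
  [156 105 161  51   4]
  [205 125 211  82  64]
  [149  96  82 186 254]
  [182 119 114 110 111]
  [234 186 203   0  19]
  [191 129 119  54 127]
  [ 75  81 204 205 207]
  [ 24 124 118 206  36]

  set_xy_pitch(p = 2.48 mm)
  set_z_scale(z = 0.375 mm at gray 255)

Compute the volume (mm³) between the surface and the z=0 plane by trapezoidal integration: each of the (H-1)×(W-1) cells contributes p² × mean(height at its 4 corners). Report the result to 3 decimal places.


height_mm = gray/255 × 0.375; cell vol = 2.48² × mean(4 corners)
unit = 2.48² × 0.375 / (4×255) = 0.00226118 mm³ per gray-sum
row 0: Σ corner-gray over 4 cells = 2387  → 5.3974
row 1: Σ corner-gray over 4 cells = 2055  → 4.6467
row 2: Σ corner-gray over 4 cells = 1255  → 2.8378
row 3: Σ corner-gray over 4 cells = 1210  → 2.7360
row 4: Σ corner-gray over 4 cells = 1899  → 4.2940
row 5: Σ corner-gray over 4 cells = 2236  → 5.0560
row 6: Σ corner-gray over 4 cells = 2110  → 4.7711
row 7: Σ corner-gray over 4 cells = 2010  → 4.5450
row 8: Σ corner-gray over 4 cells = 1953  → 4.4161
row 9: Σ corner-gray over 4 cells = 2184  → 4.9384
row 10: Σ corner-gray over 4 cells = 2218  → 5.0153
Σ rows: total corner-gray = 21517  → 48.6537 mm³

48.654


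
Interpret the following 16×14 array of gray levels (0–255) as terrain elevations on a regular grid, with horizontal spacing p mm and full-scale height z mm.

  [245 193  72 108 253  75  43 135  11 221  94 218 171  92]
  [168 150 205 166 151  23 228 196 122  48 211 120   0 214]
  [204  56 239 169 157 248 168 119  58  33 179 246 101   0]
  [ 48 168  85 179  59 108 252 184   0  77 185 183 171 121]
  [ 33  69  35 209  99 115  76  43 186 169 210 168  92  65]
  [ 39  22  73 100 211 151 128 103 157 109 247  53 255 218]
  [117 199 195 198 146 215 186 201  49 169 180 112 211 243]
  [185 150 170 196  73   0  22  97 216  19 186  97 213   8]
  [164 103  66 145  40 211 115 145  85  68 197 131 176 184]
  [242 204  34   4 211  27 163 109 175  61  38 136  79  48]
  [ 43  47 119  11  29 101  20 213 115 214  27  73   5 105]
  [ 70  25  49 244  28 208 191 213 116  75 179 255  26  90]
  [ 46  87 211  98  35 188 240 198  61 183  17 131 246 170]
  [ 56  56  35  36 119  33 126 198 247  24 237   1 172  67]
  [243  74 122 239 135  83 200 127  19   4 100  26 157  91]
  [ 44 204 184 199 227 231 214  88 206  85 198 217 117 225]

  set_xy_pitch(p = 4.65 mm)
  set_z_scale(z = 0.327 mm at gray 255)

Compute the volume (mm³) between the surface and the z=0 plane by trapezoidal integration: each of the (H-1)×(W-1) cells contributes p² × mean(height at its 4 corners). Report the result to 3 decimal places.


689.573

height_mm = gray/255 × 0.327; cell vol = 4.65² × mean(4 corners)
unit = 4.65² × 0.327 / (4×255) = 0.00693192 mm³ per gray-sum
row 0: Σ corner-gray over 13 cells = 7147  → 49.5424
row 1: Σ corner-gray over 13 cells = 7372  → 51.1021
row 2: Σ corner-gray over 13 cells = 7221  → 50.0554
row 3: Σ corner-gray over 13 cells = 6511  → 45.1337
row 4: Σ corner-gray over 13 cells = 6515  → 45.1615
row 5: Σ corner-gray over 13 cells = 7957  → 55.1573
row 6: Σ corner-gray over 13 cells = 7553  → 52.3568
row 7: Σ corner-gray over 13 cells = 6383  → 44.2464
row 8: Σ corner-gray over 13 cells = 6084  → 42.1738
row 9: Σ corner-gray over 13 cells = 4868  → 33.7446
row 10: Σ corner-gray over 13 cells = 5474  → 37.9453
row 11: Σ corner-gray over 13 cells = 6984  → 48.4125
row 12: Σ corner-gray over 13 cells = 6297  → 43.6503
row 13: Σ corner-gray over 13 cells = 5597  → 38.7980
row 14: Σ corner-gray over 13 cells = 7515  → 52.0934
Σ rows: total corner-gray = 99478  → 689.5734 mm³


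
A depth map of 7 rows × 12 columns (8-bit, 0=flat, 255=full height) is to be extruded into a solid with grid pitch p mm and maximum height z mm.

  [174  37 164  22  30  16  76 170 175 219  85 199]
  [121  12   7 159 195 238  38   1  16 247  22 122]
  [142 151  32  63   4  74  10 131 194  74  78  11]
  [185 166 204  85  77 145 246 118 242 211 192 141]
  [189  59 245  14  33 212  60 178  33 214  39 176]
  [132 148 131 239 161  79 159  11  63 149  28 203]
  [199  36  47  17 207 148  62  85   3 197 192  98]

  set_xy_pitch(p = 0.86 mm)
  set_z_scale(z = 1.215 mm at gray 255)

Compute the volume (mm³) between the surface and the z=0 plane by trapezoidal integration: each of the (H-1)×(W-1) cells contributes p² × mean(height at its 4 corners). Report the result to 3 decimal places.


height_mm = gray/255 × 1.215; cell vol = 0.86² × mean(4 corners)
unit = 0.86² × 1.215 / (4×255) = 0.000880994 mm³ per gray-sum
row 0: Σ corner-gray over 11 cells = 4474  → 3.9416
row 1: Σ corner-gray over 11 cells = 3888  → 3.4253
row 2: Σ corner-gray over 11 cells = 5473  → 4.8217
row 3: Σ corner-gray over 11 cells = 6237  → 5.4948
row 4: Σ corner-gray over 11 cells = 5210  → 4.5900
row 5: Σ corner-gray over 11 cells = 4956  → 4.3662
Σ rows: total corner-gray = 30238  → 26.6395 mm³

26.640


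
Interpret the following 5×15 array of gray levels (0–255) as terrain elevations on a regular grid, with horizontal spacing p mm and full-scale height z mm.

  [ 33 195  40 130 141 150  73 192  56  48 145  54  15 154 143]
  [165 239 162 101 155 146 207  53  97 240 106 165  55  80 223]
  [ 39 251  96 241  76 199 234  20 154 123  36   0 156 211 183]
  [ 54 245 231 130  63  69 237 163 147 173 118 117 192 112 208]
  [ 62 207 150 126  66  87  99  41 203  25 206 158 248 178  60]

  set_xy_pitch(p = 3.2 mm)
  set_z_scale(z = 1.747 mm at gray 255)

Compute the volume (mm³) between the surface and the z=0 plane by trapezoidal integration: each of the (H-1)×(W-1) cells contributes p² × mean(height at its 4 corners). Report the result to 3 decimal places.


540.467

height_mm = gray/255 × 1.747; cell vol = 3.2² × mean(4 corners)
unit = 3.2² × 1.747 / (4×255) = 0.0175385 mm³ per gray-sum
row 0: Σ corner-gray over 14 cells = 6962  → 122.1031
row 1: Σ corner-gray over 14 cells = 7816  → 137.0810
row 2: Σ corner-gray over 14 cells = 8072  → 141.5709
row 3: Σ corner-gray over 14 cells = 7966  → 139.7118
Σ rows: total corner-gray = 30816  → 540.4667 mm³


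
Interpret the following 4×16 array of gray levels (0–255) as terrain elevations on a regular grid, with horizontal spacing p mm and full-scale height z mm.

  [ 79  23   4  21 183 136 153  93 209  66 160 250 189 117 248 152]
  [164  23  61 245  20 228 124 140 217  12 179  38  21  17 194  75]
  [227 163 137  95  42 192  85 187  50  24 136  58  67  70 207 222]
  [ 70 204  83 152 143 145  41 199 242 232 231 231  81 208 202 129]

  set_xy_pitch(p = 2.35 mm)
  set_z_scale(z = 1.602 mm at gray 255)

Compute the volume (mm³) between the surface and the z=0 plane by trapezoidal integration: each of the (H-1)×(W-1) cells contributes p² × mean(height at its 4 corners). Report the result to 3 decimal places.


194.514

height_mm = gray/255 × 1.602; cell vol = 2.35² × mean(4 corners)
unit = 2.35² × 1.602 / (4×255) = 0.00867357 mm³ per gray-sum
row 0: Σ corner-gray over 15 cells = 7212  → 62.5538
row 1: Σ corner-gray over 15 cells = 6752  → 58.5640
row 2: Σ corner-gray over 15 cells = 8462  → 73.3958
Σ rows: total corner-gray = 22426  → 194.5136 mm³


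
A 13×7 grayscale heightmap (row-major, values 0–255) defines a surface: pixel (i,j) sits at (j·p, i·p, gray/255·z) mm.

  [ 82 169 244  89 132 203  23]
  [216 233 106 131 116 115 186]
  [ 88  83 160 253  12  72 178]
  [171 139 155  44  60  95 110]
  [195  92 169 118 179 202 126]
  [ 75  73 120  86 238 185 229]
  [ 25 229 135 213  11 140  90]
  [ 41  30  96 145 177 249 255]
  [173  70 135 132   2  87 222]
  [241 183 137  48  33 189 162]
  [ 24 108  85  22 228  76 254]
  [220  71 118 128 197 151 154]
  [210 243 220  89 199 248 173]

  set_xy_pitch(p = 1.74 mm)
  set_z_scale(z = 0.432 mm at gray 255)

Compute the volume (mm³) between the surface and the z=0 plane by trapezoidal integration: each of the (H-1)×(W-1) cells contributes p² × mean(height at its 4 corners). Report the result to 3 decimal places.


height_mm = gray/255 × 0.432; cell vol = 1.74² × mean(4 corners)
unit = 1.74² × 0.432 / (4×255) = 0.00128228 mm³ per gray-sum
row 0: Σ corner-gray over 6 cells = 3583  → 4.5944
row 1: Σ corner-gray over 6 cells = 3230  → 4.1418
row 2: Σ corner-gray over 6 cells = 2693  → 3.4532
row 3: Σ corner-gray over 6 cells = 3108  → 3.9853
row 4: Σ corner-gray over 6 cells = 3549  → 4.5508
row 5: Σ corner-gray over 6 cells = 3279  → 4.2046
row 6: Σ corner-gray over 6 cells = 3261  → 4.1815
row 7: Σ corner-gray over 6 cells = 2937  → 3.7660
row 8: Σ corner-gray over 6 cells = 2830  → 3.6288
row 9: Σ corner-gray over 6 cells = 2899  → 3.7173
row 10: Σ corner-gray over 6 cells = 3020  → 3.8725
row 11: Σ corner-gray over 6 cells = 4085  → 5.2381
Σ rows: total corner-gray = 38474  → 49.3344 mm³

49.334


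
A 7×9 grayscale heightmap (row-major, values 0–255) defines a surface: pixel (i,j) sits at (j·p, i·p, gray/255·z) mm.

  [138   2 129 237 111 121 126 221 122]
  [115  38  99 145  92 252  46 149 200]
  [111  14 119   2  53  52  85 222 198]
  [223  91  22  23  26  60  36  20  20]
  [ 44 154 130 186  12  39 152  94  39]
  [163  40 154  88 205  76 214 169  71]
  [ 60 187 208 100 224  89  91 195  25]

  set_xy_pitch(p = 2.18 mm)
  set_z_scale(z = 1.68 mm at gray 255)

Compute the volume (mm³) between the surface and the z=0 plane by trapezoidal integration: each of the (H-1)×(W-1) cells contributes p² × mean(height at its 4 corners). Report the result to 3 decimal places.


height_mm = gray/255 × 1.68; cell vol = 2.18² × mean(4 corners)
unit = 2.18² × 1.68 / (4×255) = 0.00782748 mm³ per gray-sum
row 0: Σ corner-gray over 8 cells = 4111  → 32.1788
row 1: Σ corner-gray over 8 cells = 3360  → 26.3003
row 2: Σ corner-gray over 8 cells = 2202  → 17.2361
row 3: Σ corner-gray over 8 cells = 2416  → 18.9112
row 4: Σ corner-gray over 8 cells = 3743  → 29.2983
row 5: Σ corner-gray over 8 cells = 4399  → 34.4331
Σ rows: total corner-gray = 20231  → 158.3578 mm³

158.358


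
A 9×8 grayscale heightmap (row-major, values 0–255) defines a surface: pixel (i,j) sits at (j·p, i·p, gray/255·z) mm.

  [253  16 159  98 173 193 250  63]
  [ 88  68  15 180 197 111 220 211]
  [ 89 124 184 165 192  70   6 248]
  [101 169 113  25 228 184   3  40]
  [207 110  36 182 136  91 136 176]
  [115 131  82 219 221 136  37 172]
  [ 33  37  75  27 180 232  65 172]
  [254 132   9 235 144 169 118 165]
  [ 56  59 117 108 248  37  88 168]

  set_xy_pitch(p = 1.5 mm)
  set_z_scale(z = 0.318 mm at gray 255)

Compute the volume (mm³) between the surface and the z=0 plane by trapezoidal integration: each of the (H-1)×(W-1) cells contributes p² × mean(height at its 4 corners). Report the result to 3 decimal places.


20.027

height_mm = gray/255 × 0.318; cell vol = 1.5² × mean(4 corners)
unit = 1.5² × 0.318 / (4×255) = 0.000701471 mm³ per gray-sum
row 0: Σ corner-gray over 7 cells = 3975  → 2.7883
row 1: Σ corner-gray over 7 cells = 3700  → 2.5954
row 2: Σ corner-gray over 7 cells = 3404  → 2.3878
row 3: Σ corner-gray over 7 cells = 3350  → 2.3499
row 4: Σ corner-gray over 7 cells = 3704  → 2.5982
row 5: Σ corner-gray over 7 cells = 3376  → 2.3682
row 6: Σ corner-gray over 7 cells = 3470  → 2.4341
row 7: Σ corner-gray over 7 cells = 3571  → 2.5050
Σ rows: total corner-gray = 28550  → 20.0270 mm³
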